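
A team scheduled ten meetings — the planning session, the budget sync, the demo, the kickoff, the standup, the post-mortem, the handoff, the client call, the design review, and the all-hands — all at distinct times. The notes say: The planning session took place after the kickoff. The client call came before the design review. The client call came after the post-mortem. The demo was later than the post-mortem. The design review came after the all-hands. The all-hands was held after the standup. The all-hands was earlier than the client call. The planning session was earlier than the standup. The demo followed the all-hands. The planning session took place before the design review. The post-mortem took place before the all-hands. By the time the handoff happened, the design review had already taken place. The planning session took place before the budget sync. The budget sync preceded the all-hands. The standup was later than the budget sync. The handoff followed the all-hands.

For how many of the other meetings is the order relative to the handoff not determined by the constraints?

1

Forced before the handoff: the all-hands, the budget sync, the client call, the design review, the kickoff, the planning session, the post-mortem, and the standup.
That leaves the demo with no forced order relative to the handoff — 1.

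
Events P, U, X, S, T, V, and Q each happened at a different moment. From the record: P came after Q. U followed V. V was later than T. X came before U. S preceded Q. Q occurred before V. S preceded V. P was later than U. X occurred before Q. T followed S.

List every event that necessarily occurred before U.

Directly stated before U: V and X.
Q reaches U via Q → V → U.
S reaches U via S → V → U.
T reaches U via T → V → U.
No chain forces P ahead of U.

Q, S, T, V, X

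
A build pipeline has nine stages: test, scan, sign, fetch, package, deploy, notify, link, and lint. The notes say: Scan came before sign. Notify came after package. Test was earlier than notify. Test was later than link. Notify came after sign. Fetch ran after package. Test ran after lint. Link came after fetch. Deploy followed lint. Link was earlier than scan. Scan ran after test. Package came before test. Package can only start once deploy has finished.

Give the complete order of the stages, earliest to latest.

lint, deploy, package, fetch, link, test, scan, sign, notify

The constraints fix every adjacent pair, so only one ordering works:
lint → deploy → package → fetch → link → test → scan → sign → notify.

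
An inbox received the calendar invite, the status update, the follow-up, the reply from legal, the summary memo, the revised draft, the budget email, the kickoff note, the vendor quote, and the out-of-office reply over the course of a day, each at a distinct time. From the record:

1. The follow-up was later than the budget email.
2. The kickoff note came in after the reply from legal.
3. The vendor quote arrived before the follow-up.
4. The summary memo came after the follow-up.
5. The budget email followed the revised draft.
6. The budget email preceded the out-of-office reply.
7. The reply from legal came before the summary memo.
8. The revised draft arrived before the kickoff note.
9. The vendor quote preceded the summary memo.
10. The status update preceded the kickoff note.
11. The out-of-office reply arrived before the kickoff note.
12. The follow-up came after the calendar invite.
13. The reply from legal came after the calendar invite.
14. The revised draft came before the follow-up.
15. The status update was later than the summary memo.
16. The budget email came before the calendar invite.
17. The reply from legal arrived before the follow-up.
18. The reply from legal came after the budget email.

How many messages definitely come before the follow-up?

5

Directly stated before the follow-up: the budget email, the calendar invite, the reply from legal, the revised draft, and the vendor quote.
No chain forces the status update (or any of the others) ahead of the follow-up.
That's the budget email, the calendar invite, the reply from legal, the revised draft, and the vendor quote — 5 in all.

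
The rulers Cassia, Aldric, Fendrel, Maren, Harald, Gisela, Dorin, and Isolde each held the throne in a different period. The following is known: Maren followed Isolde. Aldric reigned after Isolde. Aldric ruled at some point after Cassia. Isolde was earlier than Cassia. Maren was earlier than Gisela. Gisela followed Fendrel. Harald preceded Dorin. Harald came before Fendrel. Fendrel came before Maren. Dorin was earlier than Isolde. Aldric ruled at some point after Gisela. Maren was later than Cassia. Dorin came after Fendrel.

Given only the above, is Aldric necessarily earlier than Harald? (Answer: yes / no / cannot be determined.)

Tracing the constraints gives Harald → Fendrel → Gisela → Aldric, so Harald must come before Aldric.
That means Aldric cannot be before Harald.

no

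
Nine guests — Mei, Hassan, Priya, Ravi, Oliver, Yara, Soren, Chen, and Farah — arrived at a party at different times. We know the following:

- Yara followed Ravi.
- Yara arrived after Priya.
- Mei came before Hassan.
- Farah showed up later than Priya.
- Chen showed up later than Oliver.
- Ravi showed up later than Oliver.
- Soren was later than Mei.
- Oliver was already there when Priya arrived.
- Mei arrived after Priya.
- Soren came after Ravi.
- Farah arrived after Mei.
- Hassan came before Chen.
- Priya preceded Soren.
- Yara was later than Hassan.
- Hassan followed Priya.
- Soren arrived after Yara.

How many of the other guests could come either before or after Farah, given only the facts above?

5

Forced before Farah: Mei, Oliver, and Priya.
That leaves Chen, Hassan, Ravi, Soren, and Yara with no forced order relative to Farah — 5.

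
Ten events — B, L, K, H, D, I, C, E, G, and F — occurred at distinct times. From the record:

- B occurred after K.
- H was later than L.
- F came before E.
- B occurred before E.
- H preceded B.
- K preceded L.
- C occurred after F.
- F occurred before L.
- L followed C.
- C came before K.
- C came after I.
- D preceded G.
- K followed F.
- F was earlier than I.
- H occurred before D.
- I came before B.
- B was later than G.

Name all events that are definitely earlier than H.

Directly stated before H: L.
C reaches H via C → L → H.
F reaches H via F → L → H.
I reaches H via I → C → L → H.
Likewise K reaches H by chaining the stated constraints.
No chain forces G (or any of the others) ahead of H.

C, F, I, K, L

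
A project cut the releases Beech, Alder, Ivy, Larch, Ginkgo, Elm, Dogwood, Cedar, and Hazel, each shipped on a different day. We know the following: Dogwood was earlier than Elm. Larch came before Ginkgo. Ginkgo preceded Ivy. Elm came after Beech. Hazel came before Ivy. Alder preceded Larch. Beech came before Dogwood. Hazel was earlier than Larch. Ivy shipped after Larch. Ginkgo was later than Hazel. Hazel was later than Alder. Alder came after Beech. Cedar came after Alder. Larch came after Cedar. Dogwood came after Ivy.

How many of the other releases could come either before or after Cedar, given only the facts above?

Forced before Cedar: Alder and Beech; forced after Cedar: Dogwood, Elm, Ginkgo, Ivy, and Larch.
That leaves Hazel with no forced order relative to Cedar — 1.

1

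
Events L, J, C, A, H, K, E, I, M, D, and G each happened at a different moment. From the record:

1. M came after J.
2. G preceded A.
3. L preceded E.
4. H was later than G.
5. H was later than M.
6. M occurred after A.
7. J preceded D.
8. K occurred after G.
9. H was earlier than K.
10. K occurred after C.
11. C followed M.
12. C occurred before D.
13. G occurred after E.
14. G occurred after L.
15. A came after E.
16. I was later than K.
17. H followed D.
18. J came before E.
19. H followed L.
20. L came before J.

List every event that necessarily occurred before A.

Directly stated before A: E and G.
J reaches A via J → E → A.
L reaches A via L → E → A.
No chain forces I (or any of the others) ahead of A.

E, G, J, L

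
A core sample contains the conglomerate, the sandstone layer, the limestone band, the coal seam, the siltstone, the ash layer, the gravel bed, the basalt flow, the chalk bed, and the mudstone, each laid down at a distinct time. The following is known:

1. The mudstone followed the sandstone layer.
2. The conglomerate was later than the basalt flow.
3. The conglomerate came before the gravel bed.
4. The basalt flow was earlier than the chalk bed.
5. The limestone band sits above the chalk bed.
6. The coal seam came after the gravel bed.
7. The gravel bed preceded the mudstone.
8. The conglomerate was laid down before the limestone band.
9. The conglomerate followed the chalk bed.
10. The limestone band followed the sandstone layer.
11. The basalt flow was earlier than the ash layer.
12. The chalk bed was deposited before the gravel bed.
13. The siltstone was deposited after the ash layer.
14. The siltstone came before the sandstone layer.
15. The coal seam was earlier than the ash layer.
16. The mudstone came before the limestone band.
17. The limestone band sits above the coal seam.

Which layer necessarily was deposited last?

Every other layer has a chain of constraints placing it before the limestone band, so the limestone band is last.

the limestone band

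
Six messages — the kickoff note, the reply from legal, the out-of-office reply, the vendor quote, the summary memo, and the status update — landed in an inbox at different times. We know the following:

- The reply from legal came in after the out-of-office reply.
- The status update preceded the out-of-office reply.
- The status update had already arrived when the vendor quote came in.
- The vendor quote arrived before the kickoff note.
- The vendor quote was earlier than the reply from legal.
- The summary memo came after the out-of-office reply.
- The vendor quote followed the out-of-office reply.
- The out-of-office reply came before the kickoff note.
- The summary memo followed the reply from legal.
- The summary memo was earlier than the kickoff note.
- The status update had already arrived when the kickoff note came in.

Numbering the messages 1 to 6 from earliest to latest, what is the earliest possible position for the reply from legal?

4

The out-of-office reply, the status update, and the vendor quote must all come before the reply from legal — 3 forced predecessors.
Nothing else is forced ahead of the reply from legal, so its earliest slot is position 3 + 1 = 4.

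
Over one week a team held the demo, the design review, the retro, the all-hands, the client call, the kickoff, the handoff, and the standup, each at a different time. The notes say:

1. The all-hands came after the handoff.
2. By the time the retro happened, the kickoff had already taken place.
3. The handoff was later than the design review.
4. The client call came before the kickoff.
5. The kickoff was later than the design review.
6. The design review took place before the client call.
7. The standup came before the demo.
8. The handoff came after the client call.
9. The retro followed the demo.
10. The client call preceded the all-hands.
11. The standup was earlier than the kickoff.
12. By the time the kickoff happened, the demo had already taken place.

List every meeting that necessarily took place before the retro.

the client call, the demo, the design review, the kickoff, the standup

Directly stated before the retro: the demo and the kickoff.
The client call reaches the retro via the client call → the kickoff → the retro.
The design review reaches the retro via the design review → the kickoff → the retro.
The standup reaches the retro via the standup → the demo → the retro.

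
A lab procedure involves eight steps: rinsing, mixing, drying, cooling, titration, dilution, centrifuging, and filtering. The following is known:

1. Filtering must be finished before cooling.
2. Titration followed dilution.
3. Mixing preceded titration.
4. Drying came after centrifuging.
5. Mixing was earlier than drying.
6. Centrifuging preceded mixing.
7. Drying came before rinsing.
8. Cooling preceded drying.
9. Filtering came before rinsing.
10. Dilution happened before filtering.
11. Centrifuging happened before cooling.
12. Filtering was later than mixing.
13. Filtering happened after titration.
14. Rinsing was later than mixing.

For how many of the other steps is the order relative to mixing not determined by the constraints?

Forced before mixing: centrifuging; forced after mixing: cooling, drying, filtering, rinsing, and titration.
That leaves dilution with no forced order relative to mixing — 1.

1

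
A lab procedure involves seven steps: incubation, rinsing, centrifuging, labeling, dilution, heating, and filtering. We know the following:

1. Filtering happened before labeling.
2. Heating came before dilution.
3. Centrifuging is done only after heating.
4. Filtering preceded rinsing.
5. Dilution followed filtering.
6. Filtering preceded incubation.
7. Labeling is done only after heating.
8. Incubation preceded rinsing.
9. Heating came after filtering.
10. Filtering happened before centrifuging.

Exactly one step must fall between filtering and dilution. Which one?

Tracing the constraints gives filtering → heating → dilution, so heating sits after filtering and before dilution.
No other step is forced both after filtering and before dilution.

heating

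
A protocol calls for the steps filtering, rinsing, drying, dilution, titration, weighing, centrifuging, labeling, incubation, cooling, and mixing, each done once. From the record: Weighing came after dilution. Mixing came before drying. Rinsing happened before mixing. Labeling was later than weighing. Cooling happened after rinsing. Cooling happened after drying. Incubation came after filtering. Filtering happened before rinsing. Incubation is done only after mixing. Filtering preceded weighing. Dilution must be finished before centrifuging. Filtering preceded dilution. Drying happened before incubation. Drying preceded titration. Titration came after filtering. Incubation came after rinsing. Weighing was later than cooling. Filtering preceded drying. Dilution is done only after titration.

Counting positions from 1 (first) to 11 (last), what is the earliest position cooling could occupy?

5

Drying, filtering, mixing, and rinsing must all come before cooling — 4 forced predecessors.
Nothing else is forced ahead of cooling, so its earliest slot is position 4 + 1 = 5.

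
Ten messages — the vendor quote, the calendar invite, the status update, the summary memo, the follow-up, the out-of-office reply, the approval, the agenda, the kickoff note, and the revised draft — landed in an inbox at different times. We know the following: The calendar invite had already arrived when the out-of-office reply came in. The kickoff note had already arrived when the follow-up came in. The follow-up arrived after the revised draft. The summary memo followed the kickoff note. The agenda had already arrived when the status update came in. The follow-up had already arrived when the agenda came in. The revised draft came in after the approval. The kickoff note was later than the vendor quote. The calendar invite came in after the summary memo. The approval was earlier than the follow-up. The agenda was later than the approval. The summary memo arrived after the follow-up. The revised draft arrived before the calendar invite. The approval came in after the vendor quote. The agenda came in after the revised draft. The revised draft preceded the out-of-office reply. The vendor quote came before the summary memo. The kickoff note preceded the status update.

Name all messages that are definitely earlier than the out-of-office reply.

the approval, the calendar invite, the follow-up, the kickoff note, the revised draft, the summary memo, the vendor quote

Directly stated before the out-of-office reply: the calendar invite and the revised draft.
The approval reaches the out-of-office reply via the approval → the revised draft → the out-of-office reply.
The follow-up reaches the out-of-office reply via the follow-up → the summary memo → the calendar invite → the out-of-office reply.
The kickoff note reaches the out-of-office reply via the kickoff note → the summary memo → the calendar invite → the out-of-office reply.
Likewise the summary memo and the vendor quote each reach the out-of-office reply by chaining the stated constraints.
No chain forces the status update (or any of the others) ahead of the out-of-office reply.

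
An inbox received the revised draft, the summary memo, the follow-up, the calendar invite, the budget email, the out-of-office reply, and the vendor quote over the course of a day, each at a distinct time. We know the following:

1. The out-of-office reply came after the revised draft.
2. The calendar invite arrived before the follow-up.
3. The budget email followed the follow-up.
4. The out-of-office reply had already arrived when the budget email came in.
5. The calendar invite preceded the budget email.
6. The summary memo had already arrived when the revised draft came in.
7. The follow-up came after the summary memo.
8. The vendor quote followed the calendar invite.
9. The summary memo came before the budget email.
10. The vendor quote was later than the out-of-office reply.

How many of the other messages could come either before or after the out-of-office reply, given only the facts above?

Forced before the out-of-office reply: the revised draft and the summary memo; forced after the out-of-office reply: the budget email and the vendor quote.
That leaves the calendar invite and the follow-up with no forced order relative to the out-of-office reply — 2.

2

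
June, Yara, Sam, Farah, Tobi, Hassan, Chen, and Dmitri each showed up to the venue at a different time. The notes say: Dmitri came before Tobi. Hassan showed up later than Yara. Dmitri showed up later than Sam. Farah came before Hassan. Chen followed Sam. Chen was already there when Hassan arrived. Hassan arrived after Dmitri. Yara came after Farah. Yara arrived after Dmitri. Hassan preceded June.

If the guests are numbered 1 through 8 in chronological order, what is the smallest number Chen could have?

Sam must come before Chen — 1 forced predecessor.
Nothing else is forced ahead of Chen, so their earliest slot is position 1 + 1 = 2.

2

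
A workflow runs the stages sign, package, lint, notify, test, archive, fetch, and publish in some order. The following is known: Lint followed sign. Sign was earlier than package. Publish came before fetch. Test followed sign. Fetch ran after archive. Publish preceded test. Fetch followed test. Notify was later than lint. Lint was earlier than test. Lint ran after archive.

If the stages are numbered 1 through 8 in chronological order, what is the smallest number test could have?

5

Archive, lint, publish, and sign must all come before test — 4 forced predecessors.
Nothing else is forced ahead of test, so its earliest slot is position 4 + 1 = 5.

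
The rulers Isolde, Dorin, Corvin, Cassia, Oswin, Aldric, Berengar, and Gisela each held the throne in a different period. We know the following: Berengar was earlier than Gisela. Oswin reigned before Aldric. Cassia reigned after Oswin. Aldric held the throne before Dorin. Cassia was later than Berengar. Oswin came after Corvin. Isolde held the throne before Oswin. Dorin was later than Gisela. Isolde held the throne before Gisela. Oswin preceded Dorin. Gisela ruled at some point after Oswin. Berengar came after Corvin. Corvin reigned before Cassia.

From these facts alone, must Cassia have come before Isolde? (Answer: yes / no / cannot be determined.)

no

Tracing the constraints gives Isolde → Oswin → Cassia, so Isolde must come before Cassia.
That means Cassia cannot be before Isolde.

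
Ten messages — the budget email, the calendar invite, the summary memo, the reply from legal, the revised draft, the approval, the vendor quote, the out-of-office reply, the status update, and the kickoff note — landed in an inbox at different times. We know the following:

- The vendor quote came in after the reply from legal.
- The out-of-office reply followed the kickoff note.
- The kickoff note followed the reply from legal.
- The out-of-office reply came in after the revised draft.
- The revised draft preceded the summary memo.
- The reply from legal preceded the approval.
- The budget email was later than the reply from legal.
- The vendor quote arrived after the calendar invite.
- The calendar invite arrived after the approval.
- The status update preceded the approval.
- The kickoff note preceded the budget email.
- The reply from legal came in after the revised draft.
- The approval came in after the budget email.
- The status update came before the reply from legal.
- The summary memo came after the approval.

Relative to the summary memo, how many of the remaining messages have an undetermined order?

3

Forced before the summary memo: the approval, the budget email, the kickoff note, the reply from legal, the revised draft, and the status update.
That leaves the calendar invite, the out-of-office reply, and the vendor quote with no forced order relative to the summary memo — 3.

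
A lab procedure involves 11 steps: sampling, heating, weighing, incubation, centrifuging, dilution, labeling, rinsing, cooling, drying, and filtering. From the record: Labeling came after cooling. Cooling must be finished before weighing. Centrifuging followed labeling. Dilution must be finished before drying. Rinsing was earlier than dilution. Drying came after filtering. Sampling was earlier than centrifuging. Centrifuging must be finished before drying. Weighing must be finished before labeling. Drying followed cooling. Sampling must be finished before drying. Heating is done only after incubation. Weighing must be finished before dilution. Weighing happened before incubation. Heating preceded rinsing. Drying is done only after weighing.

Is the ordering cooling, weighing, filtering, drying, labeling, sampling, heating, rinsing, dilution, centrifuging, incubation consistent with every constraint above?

The constraints require dilution before drying, but in the proposed sequence drying appears ahead of dilution. That one violation is enough.

no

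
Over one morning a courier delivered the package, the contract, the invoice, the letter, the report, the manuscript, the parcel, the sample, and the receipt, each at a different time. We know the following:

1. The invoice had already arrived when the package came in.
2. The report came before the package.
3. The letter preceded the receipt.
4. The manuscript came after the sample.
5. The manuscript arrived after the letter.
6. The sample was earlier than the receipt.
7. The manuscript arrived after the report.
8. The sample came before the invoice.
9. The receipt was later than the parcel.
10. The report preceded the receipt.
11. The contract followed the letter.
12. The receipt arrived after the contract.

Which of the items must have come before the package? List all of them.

Directly stated before the package: the invoice and the report.
The sample reaches the package via the sample → the invoice → the package.

the invoice, the report, the sample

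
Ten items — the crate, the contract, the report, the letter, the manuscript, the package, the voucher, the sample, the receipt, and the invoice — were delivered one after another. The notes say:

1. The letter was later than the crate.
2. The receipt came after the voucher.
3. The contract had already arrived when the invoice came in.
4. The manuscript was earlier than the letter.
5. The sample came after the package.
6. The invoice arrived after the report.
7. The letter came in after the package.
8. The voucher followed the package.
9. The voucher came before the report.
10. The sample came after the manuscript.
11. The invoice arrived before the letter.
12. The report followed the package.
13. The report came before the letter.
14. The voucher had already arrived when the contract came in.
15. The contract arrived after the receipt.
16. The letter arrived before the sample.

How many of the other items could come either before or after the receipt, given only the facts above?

3

Forced before the receipt: the package and the voucher; forced after the receipt: the contract, the invoice, the letter, and the sample.
That leaves the crate, the manuscript, and the report with no forced order relative to the receipt — 3.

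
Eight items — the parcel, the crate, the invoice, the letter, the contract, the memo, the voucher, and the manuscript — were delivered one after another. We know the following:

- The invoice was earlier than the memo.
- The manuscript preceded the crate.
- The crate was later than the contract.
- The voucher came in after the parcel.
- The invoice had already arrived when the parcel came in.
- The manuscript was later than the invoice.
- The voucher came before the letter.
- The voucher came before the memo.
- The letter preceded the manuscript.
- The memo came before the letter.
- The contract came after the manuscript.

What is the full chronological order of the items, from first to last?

The constraints fix every adjacent pair, so only one ordering works:
the invoice → the parcel → the voucher → the memo → the letter → the manuscript → the contract → the crate.

the invoice, the parcel, the voucher, the memo, the letter, the manuscript, the contract, the crate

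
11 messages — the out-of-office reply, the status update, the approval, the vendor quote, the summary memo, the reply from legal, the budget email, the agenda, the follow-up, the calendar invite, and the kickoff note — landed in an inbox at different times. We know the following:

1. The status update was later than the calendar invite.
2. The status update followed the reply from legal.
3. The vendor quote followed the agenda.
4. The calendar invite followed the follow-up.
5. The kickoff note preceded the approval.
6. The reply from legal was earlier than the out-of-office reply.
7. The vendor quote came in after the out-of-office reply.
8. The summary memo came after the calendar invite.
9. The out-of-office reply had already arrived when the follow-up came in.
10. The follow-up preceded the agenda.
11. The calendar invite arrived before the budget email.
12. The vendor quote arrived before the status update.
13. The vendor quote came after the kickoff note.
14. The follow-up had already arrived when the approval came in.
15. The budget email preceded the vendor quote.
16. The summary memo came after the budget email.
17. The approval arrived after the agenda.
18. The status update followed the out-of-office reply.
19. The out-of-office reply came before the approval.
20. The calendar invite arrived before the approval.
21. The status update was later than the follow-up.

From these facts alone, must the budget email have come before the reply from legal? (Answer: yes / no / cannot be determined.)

Tracing the constraints gives the reply from legal → the out-of-office reply → the follow-up → the calendar invite → the budget email, so the reply from legal must come before the budget email.
That means the budget email cannot be before the reply from legal.

no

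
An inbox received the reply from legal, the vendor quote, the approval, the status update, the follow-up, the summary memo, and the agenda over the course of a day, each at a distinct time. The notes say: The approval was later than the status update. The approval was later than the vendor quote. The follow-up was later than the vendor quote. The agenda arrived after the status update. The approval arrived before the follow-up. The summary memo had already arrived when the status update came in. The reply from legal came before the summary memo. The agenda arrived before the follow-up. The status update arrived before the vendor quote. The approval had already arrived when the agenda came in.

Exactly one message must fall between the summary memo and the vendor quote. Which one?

Tracing the constraints gives the summary memo → the status update → the vendor quote, so the status update sits after the summary memo and before the vendor quote.
No other message is forced both after the summary memo and before the vendor quote.

the status update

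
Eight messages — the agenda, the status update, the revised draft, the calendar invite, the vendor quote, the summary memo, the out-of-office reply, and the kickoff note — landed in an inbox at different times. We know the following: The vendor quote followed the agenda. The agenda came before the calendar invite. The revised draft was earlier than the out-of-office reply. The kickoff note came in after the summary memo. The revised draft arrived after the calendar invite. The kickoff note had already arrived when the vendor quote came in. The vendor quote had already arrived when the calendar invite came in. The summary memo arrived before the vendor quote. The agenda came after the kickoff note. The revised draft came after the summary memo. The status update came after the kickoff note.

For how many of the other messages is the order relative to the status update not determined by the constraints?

5

Forced before the status update: the kickoff note and the summary memo.
That leaves the agenda, the calendar invite, the out-of-office reply, the revised draft, and the vendor quote with no forced order relative to the status update — 5.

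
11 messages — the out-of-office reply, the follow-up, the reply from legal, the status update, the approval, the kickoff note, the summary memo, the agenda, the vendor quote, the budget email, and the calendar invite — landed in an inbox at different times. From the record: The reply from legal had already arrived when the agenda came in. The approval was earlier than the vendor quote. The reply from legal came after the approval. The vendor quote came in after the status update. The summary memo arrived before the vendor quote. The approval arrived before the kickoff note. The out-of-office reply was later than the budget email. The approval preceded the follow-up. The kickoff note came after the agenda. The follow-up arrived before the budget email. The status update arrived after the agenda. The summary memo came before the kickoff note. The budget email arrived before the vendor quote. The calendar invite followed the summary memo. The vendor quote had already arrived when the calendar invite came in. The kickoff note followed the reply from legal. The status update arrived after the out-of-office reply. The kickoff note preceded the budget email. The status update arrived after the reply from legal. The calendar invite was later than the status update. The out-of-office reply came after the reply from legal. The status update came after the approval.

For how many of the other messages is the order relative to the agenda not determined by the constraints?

2

Forced before the agenda: the approval and the reply from legal; forced after the agenda: the budget email, the calendar invite, the kickoff note, the out-of-office reply, the status update, and the vendor quote.
That leaves the follow-up and the summary memo with no forced order relative to the agenda — 2.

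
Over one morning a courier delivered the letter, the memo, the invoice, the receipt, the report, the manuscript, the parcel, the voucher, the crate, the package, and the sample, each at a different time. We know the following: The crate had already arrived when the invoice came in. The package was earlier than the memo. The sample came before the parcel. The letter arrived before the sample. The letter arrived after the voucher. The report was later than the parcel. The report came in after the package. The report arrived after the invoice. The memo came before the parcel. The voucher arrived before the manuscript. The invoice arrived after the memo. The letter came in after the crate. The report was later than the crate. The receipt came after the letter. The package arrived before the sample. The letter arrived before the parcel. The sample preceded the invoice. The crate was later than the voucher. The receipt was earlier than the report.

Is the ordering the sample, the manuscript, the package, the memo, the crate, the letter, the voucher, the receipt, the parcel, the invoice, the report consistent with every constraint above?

The constraints require the voucher before the letter, but in the proposed sequence the letter appears ahead of the voucher. That one violation is enough.

no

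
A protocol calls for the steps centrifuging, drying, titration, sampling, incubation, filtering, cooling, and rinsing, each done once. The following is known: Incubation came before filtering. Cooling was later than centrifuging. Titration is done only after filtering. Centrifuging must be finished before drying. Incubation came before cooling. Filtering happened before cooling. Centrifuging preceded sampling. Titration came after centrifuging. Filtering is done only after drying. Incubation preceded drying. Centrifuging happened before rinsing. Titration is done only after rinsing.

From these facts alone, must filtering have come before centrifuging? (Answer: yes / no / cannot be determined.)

Tracing the constraints gives centrifuging → drying → filtering, so centrifuging must come before filtering.
That means filtering cannot be before centrifuging.

no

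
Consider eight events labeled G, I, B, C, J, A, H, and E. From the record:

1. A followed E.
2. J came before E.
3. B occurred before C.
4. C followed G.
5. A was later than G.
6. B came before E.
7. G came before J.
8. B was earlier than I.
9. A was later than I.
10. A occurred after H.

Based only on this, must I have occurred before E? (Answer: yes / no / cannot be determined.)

No chain of stated constraints runs from I to E, and none runs from E to I either.
So the relative order of I and E is not fixed by the given facts.

cannot be determined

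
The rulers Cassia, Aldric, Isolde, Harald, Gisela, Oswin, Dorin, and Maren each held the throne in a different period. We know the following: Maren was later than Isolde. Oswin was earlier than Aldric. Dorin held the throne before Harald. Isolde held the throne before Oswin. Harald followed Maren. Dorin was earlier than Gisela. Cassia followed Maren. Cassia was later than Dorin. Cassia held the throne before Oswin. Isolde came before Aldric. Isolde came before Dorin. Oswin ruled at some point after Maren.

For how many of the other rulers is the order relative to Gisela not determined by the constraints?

5

Forced before Gisela: Dorin and Isolde.
That leaves Aldric, Cassia, Harald, Maren, and Oswin with no forced order relative to Gisela — 5.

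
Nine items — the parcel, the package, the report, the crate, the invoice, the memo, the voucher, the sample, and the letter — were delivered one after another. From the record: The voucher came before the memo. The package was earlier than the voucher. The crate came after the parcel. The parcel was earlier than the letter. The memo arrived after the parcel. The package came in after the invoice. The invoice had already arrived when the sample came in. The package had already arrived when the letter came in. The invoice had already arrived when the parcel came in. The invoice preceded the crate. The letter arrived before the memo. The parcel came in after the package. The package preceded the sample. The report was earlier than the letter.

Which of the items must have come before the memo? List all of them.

Directly stated before the memo: the letter, the parcel, and the voucher.
The invoice reaches the memo via the invoice → the parcel → the memo.
The package reaches the memo via the package → the voucher → the memo.
The report reaches the memo via the report → the letter → the memo.
No chain forces the crate (or any of the others) ahead of the memo.

the invoice, the letter, the package, the parcel, the report, the voucher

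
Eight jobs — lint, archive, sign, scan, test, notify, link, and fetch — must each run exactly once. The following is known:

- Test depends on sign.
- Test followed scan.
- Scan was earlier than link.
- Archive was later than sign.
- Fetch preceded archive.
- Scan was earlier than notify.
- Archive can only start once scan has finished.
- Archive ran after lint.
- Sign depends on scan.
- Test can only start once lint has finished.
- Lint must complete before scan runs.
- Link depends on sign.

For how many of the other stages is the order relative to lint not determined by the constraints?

1

Forced after lint: archive, link, notify, scan, sign, and test.
That leaves fetch with no forced order relative to lint — 1.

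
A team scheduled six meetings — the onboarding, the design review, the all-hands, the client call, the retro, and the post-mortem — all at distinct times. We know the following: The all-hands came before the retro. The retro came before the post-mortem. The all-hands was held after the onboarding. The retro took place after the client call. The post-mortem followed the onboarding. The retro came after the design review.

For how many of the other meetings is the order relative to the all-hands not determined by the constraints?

2

Forced before the all-hands: the onboarding; forced after the all-hands: the post-mortem and the retro.
That leaves the client call and the design review with no forced order relative to the all-hands — 2.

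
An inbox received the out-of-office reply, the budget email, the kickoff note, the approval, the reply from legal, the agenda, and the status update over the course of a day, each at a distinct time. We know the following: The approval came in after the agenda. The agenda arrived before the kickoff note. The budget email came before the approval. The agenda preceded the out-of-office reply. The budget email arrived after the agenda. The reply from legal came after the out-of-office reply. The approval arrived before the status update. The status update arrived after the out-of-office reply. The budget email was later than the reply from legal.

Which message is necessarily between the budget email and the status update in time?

the approval

Tracing the constraints gives the budget email → the approval → the status update, so the approval sits after the budget email and before the status update.
No other message is forced both after the budget email and before the status update.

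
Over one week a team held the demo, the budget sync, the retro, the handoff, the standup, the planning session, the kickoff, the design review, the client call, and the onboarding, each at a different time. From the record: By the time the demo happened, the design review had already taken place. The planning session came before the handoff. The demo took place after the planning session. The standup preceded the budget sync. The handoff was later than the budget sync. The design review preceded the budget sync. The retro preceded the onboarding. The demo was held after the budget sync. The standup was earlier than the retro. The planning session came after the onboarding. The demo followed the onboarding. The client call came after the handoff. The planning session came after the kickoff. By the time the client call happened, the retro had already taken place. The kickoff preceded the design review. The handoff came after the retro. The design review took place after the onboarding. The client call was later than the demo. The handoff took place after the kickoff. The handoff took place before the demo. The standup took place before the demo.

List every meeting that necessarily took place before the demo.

the budget sync, the design review, the handoff, the kickoff, the onboarding, the planning session, the retro, the standup

Directly stated before the demo: the budget sync, the design review, the handoff, the onboarding, the planning session, and the standup.
The kickoff reaches the demo via the kickoff → the planning session → the demo.
The retro reaches the demo via the retro → the onboarding → the demo.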